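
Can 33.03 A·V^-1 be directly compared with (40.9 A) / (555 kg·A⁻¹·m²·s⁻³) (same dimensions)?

Work out the base dimensions of each:
  33.03 A·V^-1:  A·V⁻¹ = A·(J·C⁻¹)⁻¹ = kg⁻¹·m⁻²·s³·A²
  (40.9 A) / (555 kg·A⁻¹·m²·s⁻³):  [A] / [kg·m²·s⁻³·A⁻¹] = kg⁻¹·m⁻²·s³·A²
Both are kg⁻¹·m⁻²·s³·A², so they have the same dimensions and can be added.

Yes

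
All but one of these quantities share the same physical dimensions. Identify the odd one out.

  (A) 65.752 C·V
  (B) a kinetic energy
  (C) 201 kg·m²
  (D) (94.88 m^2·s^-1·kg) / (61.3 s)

Dimensions:
  (A) C·V = s·A·J·C⁻¹ = kg·m²·s⁻²
  (B) [kinetic energy] = kg·m²·s⁻²
  (C) kg·m²
  (D) [kg·m²·s⁻¹] / [s] = kg·m²·s⁻²
All reduce to kg·m²·s⁻² except (C), which is kg·m².

(C)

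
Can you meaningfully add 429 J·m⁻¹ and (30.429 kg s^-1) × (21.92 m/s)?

Dimensions:
  429 J·m⁻¹:  J·m⁻¹ = N·m·m⁻¹ = kg·m·s⁻²
  (30.429 kg s^-1) × (21.92 m/s):  [kg·s⁻¹] · [m·s⁻¹] = kg·m·s⁻²
Both are kg·m·s⁻², so they have the same dimensions and can be added.

Yes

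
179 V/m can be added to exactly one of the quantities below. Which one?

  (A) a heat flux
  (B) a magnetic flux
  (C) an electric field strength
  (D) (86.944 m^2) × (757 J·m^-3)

(C)

Reference: V·m⁻¹ = J·C⁻¹·m⁻¹ = kg·m·s⁻³·A⁻¹.
Each option:
  (A) [heat flux] = kg·s⁻³
  (B) [magnetic flux] = kg·m²·s⁻²·A⁻¹
  (C) [electric field strength] = kg·m·s⁻³·A⁻¹  ← same
  (D) [m²] · [kg·m⁻¹·s⁻²] = kg·m·s⁻²
Only (C) matches kg·m·s⁻³·A⁻¹.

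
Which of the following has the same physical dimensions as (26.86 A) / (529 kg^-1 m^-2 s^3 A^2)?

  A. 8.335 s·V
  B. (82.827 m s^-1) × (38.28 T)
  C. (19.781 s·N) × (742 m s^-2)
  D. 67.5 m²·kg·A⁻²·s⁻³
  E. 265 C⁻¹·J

Reference: [A] / [kg⁻¹·m⁻²·s³·A²] = kg·m²·s⁻³·A⁻¹.
Each option:
  A. V·s = J·C⁻¹·s = kg·m²·s⁻²·A⁻¹
  B. [m·s⁻¹] · [kg·s⁻²·A⁻¹] = kg·m·s⁻³·A⁻¹
  C. [kg·m·s⁻¹] · [m·s⁻²] = kg·m²·s⁻³
  D. kg·m²·s⁻³·A⁻²
  E. J·C⁻¹ = N·m·(s·A)⁻¹ = kg·m²·s⁻³·A⁻¹  ← same
Only E. matches kg·m²·s⁻³·A⁻¹.

E.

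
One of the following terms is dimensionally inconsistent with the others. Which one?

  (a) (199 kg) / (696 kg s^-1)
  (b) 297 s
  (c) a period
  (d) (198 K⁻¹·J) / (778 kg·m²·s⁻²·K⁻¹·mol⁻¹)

Work out the base dimensions of each:
  (a) [kg] / [kg·s⁻¹] = s
  (b) s
  (c) [period] = s
  (d) [kg·m²·s⁻²·K⁻¹] / [kg·m²·s⁻²·K⁻¹·mol⁻¹] = mol
All reduce to s except (d), which is mol.

(d)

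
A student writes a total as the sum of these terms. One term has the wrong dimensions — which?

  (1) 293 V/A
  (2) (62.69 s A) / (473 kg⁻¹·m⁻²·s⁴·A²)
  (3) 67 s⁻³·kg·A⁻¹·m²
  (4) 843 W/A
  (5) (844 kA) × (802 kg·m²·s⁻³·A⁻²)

(1)

In SI base units:
  (1) V·A⁻¹ = J·C⁻¹·A⁻¹ = kg·m²·s⁻³·A⁻²
  (2) [s·A] / [kg⁻¹·m⁻²·s⁴·A²] = kg·m²·s⁻³·A⁻¹
  (3) kg·m²·s⁻³·A⁻¹
  (4) W·A⁻¹ = J·s⁻¹·A⁻¹ = kg·m²·s⁻³·A⁻¹
  (5) [A] · [kg·m²·s⁻³·A⁻²] = kg·m²·s⁻³·A⁻¹
All reduce to kg·m²·s⁻³·A⁻¹ except (1), which is kg·m²·s⁻³·A⁻².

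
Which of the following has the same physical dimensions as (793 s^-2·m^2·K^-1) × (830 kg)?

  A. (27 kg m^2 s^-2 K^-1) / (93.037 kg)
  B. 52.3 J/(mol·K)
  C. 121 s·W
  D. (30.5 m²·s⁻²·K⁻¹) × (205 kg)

Reference: [m²·s⁻²·K⁻¹] · [kg] = kg·m²·s⁻²·K⁻¹.
Each option:
  A. [kg·m²·s⁻²·K⁻¹] / [kg] = m²·s⁻²·K⁻¹
  B. J·mol⁻¹·K⁻¹ = N·m·mol⁻¹·K⁻¹ = kg·m²·s⁻²·K⁻¹·mol⁻¹
  C. W·s = J·s⁻¹·s = kg·m²·s⁻²
  D. [m²·s⁻²·K⁻¹] · [kg] = kg·m²·s⁻²·K⁻¹  ← same
Only D. matches kg·m²·s⁻²·K⁻¹.

D.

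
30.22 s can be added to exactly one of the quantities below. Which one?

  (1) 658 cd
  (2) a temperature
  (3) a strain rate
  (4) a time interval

(4)

Reference: s.
Each option:
  (1) cd
  (2) [temperature] = K
  (3) [strain rate] = s⁻¹
  (4) [time interval] = s  ← same
Only (4) matches s.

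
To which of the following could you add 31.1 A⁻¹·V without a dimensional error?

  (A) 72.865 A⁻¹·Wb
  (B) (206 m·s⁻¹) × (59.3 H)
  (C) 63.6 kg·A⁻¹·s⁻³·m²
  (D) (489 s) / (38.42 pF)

(D)

Reference: V·A⁻¹ = J·C⁻¹·A⁻¹ = kg·m²·s⁻³·A⁻².
Each option:
  (A) Wb·A⁻¹ = V·s·A⁻¹ = kg·m²·s⁻²·A⁻²
  (B) [m·s⁻¹] · [kg·m²·s⁻²·A⁻²] = kg·m³·s⁻³·A⁻²
  (C) kg·m²·s⁻³·A⁻¹
  (D) [s] / [kg⁻¹·m⁻²·s⁴·A²] = kg·m²·s⁻³·A⁻²  ← same
Only (D) matches kg·m²·s⁻³·A⁻².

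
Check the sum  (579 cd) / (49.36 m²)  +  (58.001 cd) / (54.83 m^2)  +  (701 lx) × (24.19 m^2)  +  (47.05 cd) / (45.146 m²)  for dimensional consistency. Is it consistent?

In SI base units:
  (579 cd) / (49.36 m²):  [cd] / [m²] = m⁻²·cd
  (58.001 cd) / (54.83 m^2):  [cd] / [m²] = m⁻²·cd
  (701 lx) × (24.19 m^2):  [m⁻²·cd] · [m²] = cd
  (47.05 cd) / (45.146 m²):  [cd] / [m²] = m⁻²·cd
The terms do not share a single dimension (cd vs m⁻²·cd).

No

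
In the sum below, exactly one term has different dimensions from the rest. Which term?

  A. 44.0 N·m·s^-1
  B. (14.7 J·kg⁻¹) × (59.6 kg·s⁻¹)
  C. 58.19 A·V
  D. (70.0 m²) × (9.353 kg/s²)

D.

Expand each in SI base units:
  A. N·m·s⁻¹ = kg·m·s⁻²·m·s⁻¹ = kg·m²·s⁻³
  B. [m²·s⁻²] · [kg·s⁻¹] = kg·m²·s⁻³
  C. V·A = J·C⁻¹·A = kg·m²·s⁻³
  D. [m²] · [kg·s⁻²] = kg·m²·s⁻²
All reduce to kg·m²·s⁻³ except D., which is kg·m²·s⁻².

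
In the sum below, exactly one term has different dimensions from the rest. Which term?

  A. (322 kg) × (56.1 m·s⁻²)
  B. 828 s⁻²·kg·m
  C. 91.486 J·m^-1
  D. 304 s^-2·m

D.

Work out the base dimensions of each:
  A. [kg] · [m·s⁻²] = kg·m·s⁻²
  B. kg·m·s⁻²
  C. J·m⁻¹ = N·m·m⁻¹ = kg·m·s⁻²
  D. m·s⁻²
All reduce to kg·m·s⁻² except D., which is m·s⁻².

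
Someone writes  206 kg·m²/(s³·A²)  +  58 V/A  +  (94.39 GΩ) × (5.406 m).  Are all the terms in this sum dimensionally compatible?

No

Dimensions:
  206 kg·m²/(s³·A²):  kg·m²·s⁻³·A⁻²
  58 V/A:  V·A⁻¹ = J·C⁻¹·A⁻¹ = kg·m²·s⁻³·A⁻²
  (94.39 GΩ) × (5.406 m):  [kg·m²·s⁻³·A⁻²] · [m] = kg·m³·s⁻³·A⁻²
The terms do not share a single dimension (kg·m²·s⁻³·A⁻² vs kg·m³·s⁻³·A⁻²).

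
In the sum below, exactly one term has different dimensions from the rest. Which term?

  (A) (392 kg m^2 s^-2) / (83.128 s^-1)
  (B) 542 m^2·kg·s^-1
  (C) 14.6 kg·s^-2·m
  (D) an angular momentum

Reduce each to base SI dimensions:
  (A) [kg·m²·s⁻²] / [s⁻¹] = kg·m²·s⁻¹
  (B) kg·m²·s⁻¹
  (C) kg·m·s⁻²
  (D) [angular momentum] = kg·m²·s⁻¹
All reduce to kg·m²·s⁻¹ except (C), which is kg·m·s⁻².

(C)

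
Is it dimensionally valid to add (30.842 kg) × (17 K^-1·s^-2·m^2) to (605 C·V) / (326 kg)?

Expand each in SI base units:
  (30.842 kg) × (17 K^-1·s^-2·m^2):  [kg] · [m²·s⁻²·K⁻¹] = kg·m²·s⁻²·K⁻¹
  (605 C·V) / (326 kg):  [kg·m²·s⁻²] / [kg] = m²·s⁻²
kg·m²·s⁻²·K⁻¹ ≠ m²·s⁻², so they cannot be added.

No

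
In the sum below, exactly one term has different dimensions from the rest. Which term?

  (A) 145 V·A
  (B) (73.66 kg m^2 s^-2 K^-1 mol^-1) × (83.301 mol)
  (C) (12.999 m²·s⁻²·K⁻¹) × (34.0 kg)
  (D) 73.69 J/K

Work out the base dimensions of each:
  (A) V·A = J·C⁻¹·A = kg·m²·s⁻³
  (B) [kg·m²·s⁻²·K⁻¹·mol⁻¹] · [mol] = kg·m²·s⁻²·K⁻¹
  (C) [m²·s⁻²·K⁻¹] · [kg] = kg·m²·s⁻²·K⁻¹
  (D) J·K⁻¹ = N·m·K⁻¹ = kg·m²·s⁻²·K⁻¹
All reduce to kg·m²·s⁻²·K⁻¹ except (A), which is kg·m²·s⁻³.

(A)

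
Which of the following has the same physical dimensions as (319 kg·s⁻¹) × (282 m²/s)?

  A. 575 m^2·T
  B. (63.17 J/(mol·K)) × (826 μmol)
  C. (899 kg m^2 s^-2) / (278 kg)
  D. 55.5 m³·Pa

D.

Reference: [kg·s⁻¹] · [m²·s⁻¹] = kg·m²·s⁻².
Each option:
  A. T·m² = Wb·m⁻²·m² = kg·m²·s⁻²·A⁻¹
  B. [kg·m²·s⁻²·K⁻¹·mol⁻¹] · [mol] = kg·m²·s⁻²·K⁻¹
  C. [kg·m²·s⁻²] / [kg] = m²·s⁻²
  D. Pa·m³ = N·m⁻²·m³ = kg·m²·s⁻²  ← same
Only D. matches kg·m²·s⁻².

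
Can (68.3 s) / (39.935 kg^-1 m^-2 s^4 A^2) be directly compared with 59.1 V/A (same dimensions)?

Dimensions:
  (68.3 s) / (39.935 kg^-1 m^-2 s^4 A^2):  [s] / [kg⁻¹·m⁻²·s⁴·A²] = kg·m²·s⁻³·A⁻²
  59.1 V/A:  V·A⁻¹ = J·C⁻¹·A⁻¹ = kg·m²·s⁻³·A⁻²
Both are kg·m²·s⁻³·A⁻², so they have the same dimensions and can be added.

Yes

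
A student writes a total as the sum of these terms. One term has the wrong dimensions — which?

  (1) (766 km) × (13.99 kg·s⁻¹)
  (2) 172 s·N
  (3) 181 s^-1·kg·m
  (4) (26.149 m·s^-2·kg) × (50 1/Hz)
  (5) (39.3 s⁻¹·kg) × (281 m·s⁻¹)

(5)

Reduce each to base SI dimensions:
  (1) [m] · [kg·s⁻¹] = kg·m·s⁻¹
  (2) N·s = kg·m·s⁻²·s = kg·m·s⁻¹
  (3) kg·m·s⁻¹
  (4) [kg·m·s⁻²] · [s] = kg·m·s⁻¹
  (5) [kg·s⁻¹] · [m·s⁻¹] = kg·m·s⁻²
All reduce to kg·m·s⁻¹ except (5), which is kg·m·s⁻².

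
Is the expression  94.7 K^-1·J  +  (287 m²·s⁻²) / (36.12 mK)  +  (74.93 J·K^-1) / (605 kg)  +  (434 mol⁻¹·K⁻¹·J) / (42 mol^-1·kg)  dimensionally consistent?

Reduce each to base SI dimensions:
  94.7 K^-1·J:  J·K⁻¹ = N·m·K⁻¹ = kg·m²·s⁻²·K⁻¹
  (287 m²·s⁻²) / (36.12 mK):  [m²·s⁻²] / [K] = m²·s⁻²·K⁻¹
  (74.93 J·K^-1) / (605 kg):  [kg·m²·s⁻²·K⁻¹] / [kg] = m²·s⁻²·K⁻¹
  (434 mol⁻¹·K⁻¹·J) / (42 mol^-1·kg):  [kg·m²·s⁻²·K⁻¹·mol⁻¹] / [kg·mol⁻¹] = m²·s⁻²·K⁻¹
The terms do not share a single dimension (kg·m²·s⁻²·K⁻¹ vs m²·s⁻²·K⁻¹).

No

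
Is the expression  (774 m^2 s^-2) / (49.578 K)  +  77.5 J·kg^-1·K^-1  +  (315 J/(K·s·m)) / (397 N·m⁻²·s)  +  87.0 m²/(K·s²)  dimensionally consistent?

Work out the base dimensions of each:
  (774 m^2 s^-2) / (49.578 K):  [m²·s⁻²] / [K] = m²·s⁻²·K⁻¹
  77.5 J·kg^-1·K^-1:  J·kg⁻¹·K⁻¹ = N·m·kg⁻¹·K⁻¹ = m²·s⁻²·K⁻¹
  (315 J/(K·s·m)) / (397 N·m⁻²·s):  [kg·m·s⁻³·K⁻¹] / [kg·m⁻¹·s⁻¹] = m²·s⁻²·K⁻¹
  87.0 m²/(K·s²):  m²·s⁻²·K⁻¹
Every term reduces to m²·s⁻²·K⁻¹.

Yes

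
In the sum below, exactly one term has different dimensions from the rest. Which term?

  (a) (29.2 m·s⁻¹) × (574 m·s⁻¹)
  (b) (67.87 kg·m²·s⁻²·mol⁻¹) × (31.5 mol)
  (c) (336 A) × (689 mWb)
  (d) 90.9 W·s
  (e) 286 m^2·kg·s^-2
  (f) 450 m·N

(a)

Reduce each to base SI dimensions:
  (a) [m·s⁻¹] · [m·s⁻¹] = m²·s⁻²
  (b) [kg·m²·s⁻²·mol⁻¹] · [mol] = kg·m²·s⁻²
  (c) [A] · [kg·m²·s⁻²·A⁻¹] = kg·m²·s⁻²
  (d) W·s = J·s⁻¹·s = kg·m²·s⁻²
  (e) kg·m²·s⁻²
  (f) N·m = kg·m·s⁻²·m = kg·m²·s⁻²
All reduce to kg·m²·s⁻² except (a), which is m²·s⁻².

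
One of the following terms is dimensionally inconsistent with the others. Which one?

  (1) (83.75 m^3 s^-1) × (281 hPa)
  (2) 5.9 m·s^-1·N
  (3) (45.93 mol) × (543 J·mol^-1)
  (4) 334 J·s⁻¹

Reduce each to base SI dimensions:
  (1) [m³·s⁻¹] · [kg·m⁻¹·s⁻²] = kg·m²·s⁻³
  (2) N·m·s⁻¹ = kg·m·s⁻²·m·s⁻¹ = kg·m²·s⁻³
  (3) [mol] · [kg·m²·s⁻²·mol⁻¹] = kg·m²·s⁻²
  (4) J·s⁻¹ = N·m·s⁻¹ = kg·m²·s⁻³
All reduce to kg·m²·s⁻³ except (3), which is kg·m²·s⁻².

(3)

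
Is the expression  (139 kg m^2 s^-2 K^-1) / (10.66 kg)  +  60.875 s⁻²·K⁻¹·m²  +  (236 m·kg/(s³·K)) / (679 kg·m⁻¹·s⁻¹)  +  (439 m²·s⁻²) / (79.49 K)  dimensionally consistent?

Yes

Work out the base dimensions of each:
  (139 kg m^2 s^-2 K^-1) / (10.66 kg):  [kg·m²·s⁻²·K⁻¹] / [kg] = m²·s⁻²·K⁻¹
  60.875 s⁻²·K⁻¹·m²:  m²·s⁻²·K⁻¹
  (236 m·kg/(s³·K)) / (679 kg·m⁻¹·s⁻¹):  [kg·m·s⁻³·K⁻¹] / [kg·m⁻¹·s⁻¹] = m²·s⁻²·K⁻¹
  (439 m²·s⁻²) / (79.49 K):  [m²·s⁻²] / [K] = m²·s⁻²·K⁻¹
Every term reduces to m²·s⁻²·K⁻¹.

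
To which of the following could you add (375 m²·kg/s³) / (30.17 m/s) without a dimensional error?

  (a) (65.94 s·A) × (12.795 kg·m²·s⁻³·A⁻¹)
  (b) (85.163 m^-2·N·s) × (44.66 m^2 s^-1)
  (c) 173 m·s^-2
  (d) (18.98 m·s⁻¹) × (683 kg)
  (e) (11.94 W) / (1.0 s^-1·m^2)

Reference: [kg·m²·s⁻³] / [m·s⁻¹] = kg·m·s⁻².
Each option:
  (a) [s·A] · [kg·m²·s⁻³·A⁻¹] = kg·m²·s⁻²
  (b) [kg·m⁻¹·s⁻¹] · [m²·s⁻¹] = kg·m·s⁻²  ← same
  (c) m·s⁻²
  (d) [m·s⁻¹] · [kg] = kg·m·s⁻¹
  (e) [kg·m²·s⁻³] / [m²·s⁻¹] = kg·s⁻²
Only (b) matches kg·m·s⁻².

(b)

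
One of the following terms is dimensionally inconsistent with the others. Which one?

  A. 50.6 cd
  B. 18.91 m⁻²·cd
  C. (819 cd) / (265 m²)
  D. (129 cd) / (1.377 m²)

A.

In SI base units:
  A. cd
  B. cd·m⁻² = m⁻²·cd
  C. [cd] / [m²] = m⁻²·cd
  D. [cd] / [m²] = m⁻²·cd
All reduce to m⁻²·cd except A., which is cd.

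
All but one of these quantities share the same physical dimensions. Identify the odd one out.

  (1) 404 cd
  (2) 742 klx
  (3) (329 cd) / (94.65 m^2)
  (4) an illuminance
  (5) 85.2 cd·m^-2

In SI base units:
  (1) cd
  (2) lx = lm·m⁻² = m⁻²·cd
  (3) [cd] / [m²] = m⁻²·cd
  (4) [illuminance] = m⁻²·cd
  (5) cd·m⁻² = m⁻²·cd
All reduce to m⁻²·cd except (1), which is cd.

(1)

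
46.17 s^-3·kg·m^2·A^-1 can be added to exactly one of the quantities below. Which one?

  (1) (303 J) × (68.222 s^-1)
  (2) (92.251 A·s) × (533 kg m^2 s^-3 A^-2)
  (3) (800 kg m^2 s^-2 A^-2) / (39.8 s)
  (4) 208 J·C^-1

(4)

Reference: kg·m²·s⁻³·A⁻¹.
Each option:
  (1) [kg·m²·s⁻²] · [s⁻¹] = kg·m²·s⁻³
  (2) [s·A] · [kg·m²·s⁻³·A⁻²] = kg·m²·s⁻²·A⁻¹
  (3) [kg·m²·s⁻²·A⁻²] / [s] = kg·m²·s⁻³·A⁻²
  (4) J·C⁻¹ = N·m·(s·A)⁻¹ = kg·m²·s⁻³·A⁻¹  ← same
Only (4) matches kg·m²·s⁻³·A⁻¹.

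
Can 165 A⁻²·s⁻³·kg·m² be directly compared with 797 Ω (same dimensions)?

In SI base units:
  165 A⁻²·s⁻³·kg·m²:  kg·m²·s⁻³·A⁻²
  797 Ω:  Ω = V·A⁻¹ = kg·m²·s⁻³·A⁻²
Both are kg·m²·s⁻³·A⁻², so they have the same dimensions and can be added.

Yes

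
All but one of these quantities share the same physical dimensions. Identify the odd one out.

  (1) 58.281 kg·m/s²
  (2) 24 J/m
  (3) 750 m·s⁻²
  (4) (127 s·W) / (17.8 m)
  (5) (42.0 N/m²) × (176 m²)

(3)

In SI base units:
  (1) kg·m·s⁻²
  (2) J·m⁻¹ = N·m·m⁻¹ = kg·m·s⁻²
  (3) m·s⁻²
  (4) [kg·m²·s⁻²] / [m] = kg·m·s⁻²
  (5) [kg·m⁻¹·s⁻²] · [m²] = kg·m·s⁻²
All reduce to kg·m·s⁻² except (3), which is m·s⁻².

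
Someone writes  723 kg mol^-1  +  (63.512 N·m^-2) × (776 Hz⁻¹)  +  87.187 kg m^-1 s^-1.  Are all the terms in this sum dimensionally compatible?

Reduce each to base SI dimensions:
  723 kg mol^-1:  kg·mol⁻¹
  (63.512 N·m^-2) × (776 Hz⁻¹):  [kg·m⁻¹·s⁻²] · [s] = kg·m⁻¹·s⁻¹
  87.187 kg m^-1 s^-1:  kg·m⁻¹·s⁻¹
The terms do not share a single dimension (kg·mol⁻¹ vs kg·m⁻¹·s⁻¹).

No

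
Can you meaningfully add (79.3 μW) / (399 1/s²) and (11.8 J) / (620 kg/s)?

In SI base units:
  (79.3 μW) / (399 1/s²):  [kg·m²·s⁻³] / [s⁻²] = kg·m²·s⁻¹
  (11.8 J) / (620 kg/s):  [kg·m²·s⁻²] / [kg·s⁻¹] = m²·s⁻¹
kg·m²·s⁻¹ ≠ m²·s⁻¹, so they cannot be added.

No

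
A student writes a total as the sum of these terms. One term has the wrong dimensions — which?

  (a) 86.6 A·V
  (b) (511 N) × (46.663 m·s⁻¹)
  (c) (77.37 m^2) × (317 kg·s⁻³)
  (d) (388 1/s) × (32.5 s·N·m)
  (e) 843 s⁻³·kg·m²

Expand each in SI base units:
  (a) V·A = J·C⁻¹·A = kg·m²·s⁻³
  (b) [kg·m·s⁻²] · [m·s⁻¹] = kg·m²·s⁻³
  (c) [m²] · [kg·s⁻³] = kg·m²·s⁻³
  (d) [s⁻¹] · [kg·m²·s⁻¹] = kg·m²·s⁻²
  (e) kg·m²·s⁻³
All reduce to kg·m²·s⁻³ except (d), which is kg·m²·s⁻².

(d)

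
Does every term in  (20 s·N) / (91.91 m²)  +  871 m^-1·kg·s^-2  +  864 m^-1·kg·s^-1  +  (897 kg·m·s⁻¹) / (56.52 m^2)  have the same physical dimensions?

No

In SI base units:
  (20 s·N) / (91.91 m²):  [kg·m·s⁻¹] / [m²] = kg·m⁻¹·s⁻¹
  871 m^-1·kg·s^-2:  kg·m⁻¹·s⁻²
  864 m^-1·kg·s^-1:  kg·m⁻¹·s⁻¹
  (897 kg·m·s⁻¹) / (56.52 m^2):  [kg·m·s⁻¹] / [m²] = kg·m⁻¹·s⁻¹
The terms do not share a single dimension (kg·m⁻¹·s⁻² vs kg·m⁻¹·s⁻¹).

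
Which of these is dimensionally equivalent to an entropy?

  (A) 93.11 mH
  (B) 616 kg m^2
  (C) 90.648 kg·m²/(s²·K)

Reference: [entropy] = kg·m²·s⁻²·K⁻¹.
Each option:
  (A) H = V·s·A⁻¹ = kg·m²·s⁻²·A⁻²
  (B) kg·m²
  (C) kg·m²·s⁻²·K⁻¹  ← same
Only (C) matches kg·m²·s⁻²·K⁻¹.

(C)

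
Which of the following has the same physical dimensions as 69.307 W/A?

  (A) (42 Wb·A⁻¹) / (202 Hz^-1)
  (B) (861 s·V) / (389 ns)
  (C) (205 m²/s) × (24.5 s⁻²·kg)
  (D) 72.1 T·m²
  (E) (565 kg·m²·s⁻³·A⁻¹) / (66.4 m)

Reference: W·A⁻¹ = J·s⁻¹·A⁻¹ = kg·m²·s⁻³·A⁻¹.
Each option:
  (A) [kg·m²·s⁻²·A⁻²] / [s] = kg·m²·s⁻³·A⁻²
  (B) [kg·m²·s⁻²·A⁻¹] / [s] = kg·m²·s⁻³·A⁻¹  ← same
  (C) [m²·s⁻¹] · [kg·s⁻²] = kg·m²·s⁻³
  (D) T·m² = Wb·m⁻²·m² = kg·m²·s⁻²·A⁻¹
  (E) [kg·m²·s⁻³·A⁻¹] / [m] = kg·m·s⁻³·A⁻¹
Only (B) matches kg·m²·s⁻³·A⁻¹.

(B)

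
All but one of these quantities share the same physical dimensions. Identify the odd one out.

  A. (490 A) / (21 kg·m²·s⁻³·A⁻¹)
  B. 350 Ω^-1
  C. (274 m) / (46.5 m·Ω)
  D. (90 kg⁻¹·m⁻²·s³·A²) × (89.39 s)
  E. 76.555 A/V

D.

Dimensions:
  A. [A] / [kg·m²·s⁻³·A⁻¹] = kg⁻¹·m⁻²·s³·A²
  B. Ω⁻¹ = (V·A⁻¹)⁻¹ = kg⁻¹·m⁻²·s³·A²
  C. [m] / [kg·m³·s⁻³·A⁻²] = kg⁻¹·m⁻²·s³·A²
  D. [kg⁻¹·m⁻²·s³·A²] · [s] = kg⁻¹·m⁻²·s⁴·A²
  E. A·V⁻¹ = A·(J·C⁻¹)⁻¹ = kg⁻¹·m⁻²·s³·A²
All reduce to kg⁻¹·m⁻²·s³·A² except D., which is kg⁻¹·m⁻²·s⁴·A².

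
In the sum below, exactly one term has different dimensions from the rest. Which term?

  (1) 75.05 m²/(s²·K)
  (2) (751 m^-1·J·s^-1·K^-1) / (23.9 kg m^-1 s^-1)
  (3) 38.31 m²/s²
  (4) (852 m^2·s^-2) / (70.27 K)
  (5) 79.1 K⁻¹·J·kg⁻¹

Work out the base dimensions of each:
  (1) m²·s⁻²·K⁻¹
  (2) [kg·m·s⁻³·K⁻¹] / [kg·m⁻¹·s⁻¹] = m²·s⁻²·K⁻¹
  (3) m²·s⁻²
  (4) [m²·s⁻²] / [K] = m²·s⁻²·K⁻¹
  (5) J·kg⁻¹·K⁻¹ = N·m·kg⁻¹·K⁻¹ = m²·s⁻²·K⁻¹
All reduce to m²·s⁻²·K⁻¹ except (3), which is m²·s⁻².

(3)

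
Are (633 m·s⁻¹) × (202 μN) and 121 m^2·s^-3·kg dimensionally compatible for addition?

In SI base units:
  (633 m·s⁻¹) × (202 μN):  [m·s⁻¹] · [kg·m·s⁻²] = kg·m²·s⁻³
  121 m^2·s^-3·kg:  kg·m²·s⁻³
Both are kg·m²·s⁻³, so they have the same dimensions and can be added.

Yes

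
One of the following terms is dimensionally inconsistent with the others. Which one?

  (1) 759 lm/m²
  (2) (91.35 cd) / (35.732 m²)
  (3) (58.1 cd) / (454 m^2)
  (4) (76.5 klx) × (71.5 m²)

Work out the base dimensions of each:
  (1) lm·m⁻² = cd·m⁻² = m⁻²·cd
  (2) [cd] / [m²] = m⁻²·cd
  (3) [cd] / [m²] = m⁻²·cd
  (4) [m⁻²·cd] · [m²] = cd
All reduce to m⁻²·cd except (4), which is cd.

(4)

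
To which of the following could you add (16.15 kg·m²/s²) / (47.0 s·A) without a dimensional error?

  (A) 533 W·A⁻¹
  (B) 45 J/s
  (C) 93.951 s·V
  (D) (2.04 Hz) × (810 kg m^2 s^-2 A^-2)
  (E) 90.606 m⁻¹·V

Reference: [kg·m²·s⁻²] / [s·A] = kg·m²·s⁻³·A⁻¹.
Each option:
  (A) W·A⁻¹ = J·s⁻¹·A⁻¹ = kg·m²·s⁻³·A⁻¹  ← same
  (B) J·s⁻¹ = N·m·s⁻¹ = kg·m²·s⁻³
  (C) V·s = J·C⁻¹·s = kg·m²·s⁻²·A⁻¹
  (D) [s⁻¹] · [kg·m²·s⁻²·A⁻²] = kg·m²·s⁻³·A⁻²
  (E) V·m⁻¹ = J·C⁻¹·m⁻¹ = kg·m·s⁻³·A⁻¹
Only (A) matches kg·m²·s⁻³·A⁻¹.

(A)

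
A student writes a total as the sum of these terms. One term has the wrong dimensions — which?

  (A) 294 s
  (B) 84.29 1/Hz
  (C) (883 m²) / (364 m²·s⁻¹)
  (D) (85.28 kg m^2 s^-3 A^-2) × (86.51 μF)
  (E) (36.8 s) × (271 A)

(E)

Reduce each to base SI dimensions:
  (A) s
  (B) Hz⁻¹ = (s⁻¹)⁻¹ = s
  (C) [m²] / [m²·s⁻¹] = s
  (D) [kg·m²·s⁻³·A⁻²] · [kg⁻¹·m⁻²·s⁴·A²] = s
  (E) [s] · [A] = s·A
All reduce to s except (E), which is s·A.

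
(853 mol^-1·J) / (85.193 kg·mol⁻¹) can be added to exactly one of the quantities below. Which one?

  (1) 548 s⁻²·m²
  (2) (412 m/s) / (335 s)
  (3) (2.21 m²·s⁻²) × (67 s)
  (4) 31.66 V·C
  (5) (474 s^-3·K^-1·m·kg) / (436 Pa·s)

Reference: [kg·m²·s⁻²·mol⁻¹] / [kg·mol⁻¹] = m²·s⁻².
Each option:
  (1) m²·s⁻²  ← same
  (2) [m·s⁻¹] / [s] = m·s⁻²
  (3) [m²·s⁻²] · [s] = m²·s⁻¹
  (4) C·V = s·A·J·C⁻¹ = kg·m²·s⁻²
  (5) [kg·m·s⁻³·K⁻¹] / [kg·m⁻¹·s⁻¹] = m²·s⁻²·K⁻¹
Only (1) matches m²·s⁻².

(1)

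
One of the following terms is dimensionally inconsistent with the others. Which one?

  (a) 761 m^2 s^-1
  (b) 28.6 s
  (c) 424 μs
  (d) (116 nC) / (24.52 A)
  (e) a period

Work out the base dimensions of each:
  (a) m²·s⁻¹
  (b) s
  (c) s
  (d) [s·A] / [A] = s
  (e) [period] = s
All reduce to s except (a), which is m²·s⁻¹.

(a)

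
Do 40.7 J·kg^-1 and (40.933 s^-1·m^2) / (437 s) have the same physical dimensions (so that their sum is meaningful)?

Yes

Work out the base dimensions of each:
  40.7 J·kg^-1:  J·kg⁻¹ = N·m·kg⁻¹ = m²·s⁻²
  (40.933 s^-1·m^2) / (437 s):  [m²·s⁻¹] / [s] = m²·s⁻²
Both are m²·s⁻², so they have the same dimensions and can be added.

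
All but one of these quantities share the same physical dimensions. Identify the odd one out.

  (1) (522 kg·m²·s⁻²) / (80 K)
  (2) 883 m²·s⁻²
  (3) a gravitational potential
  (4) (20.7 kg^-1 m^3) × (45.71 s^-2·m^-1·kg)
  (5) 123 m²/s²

In SI base units:
  (1) [kg·m²·s⁻²] / [K] = kg·m²·s⁻²·K⁻¹
  (2) m²·s⁻²
  (3) [gravitational potential] = m²·s⁻²
  (4) [kg⁻¹·m³] · [kg·m⁻¹·s⁻²] = m²·s⁻²
  (5) m²·s⁻²
All reduce to m²·s⁻² except (1), which is kg·m²·s⁻²·K⁻¹.

(1)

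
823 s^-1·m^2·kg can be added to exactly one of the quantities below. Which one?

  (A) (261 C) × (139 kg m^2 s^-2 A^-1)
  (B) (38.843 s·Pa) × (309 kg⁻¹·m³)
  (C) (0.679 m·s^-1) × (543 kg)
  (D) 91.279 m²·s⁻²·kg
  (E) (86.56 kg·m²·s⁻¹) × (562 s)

Reference: kg·m²·s⁻¹.
Each option:
  (A) [s·A] · [kg·m²·s⁻²·A⁻¹] = kg·m²·s⁻¹  ← same
  (B) [kg·m⁻¹·s⁻¹] · [kg⁻¹·m³] = m²·s⁻¹
  (C) [m·s⁻¹] · [kg] = kg·m·s⁻¹
  (D) kg·m²·s⁻²
  (E) [kg·m²·s⁻¹] · [s] = kg·m²
Only (A) matches kg·m²·s⁻¹.

(A)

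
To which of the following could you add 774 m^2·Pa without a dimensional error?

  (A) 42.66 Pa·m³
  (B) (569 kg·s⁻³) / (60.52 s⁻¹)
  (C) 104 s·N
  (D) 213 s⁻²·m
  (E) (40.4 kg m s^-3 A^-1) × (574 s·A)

Reference: Pa·m² = N·m⁻²·m² = kg·m·s⁻².
Each option:
  (A) Pa·m³ = N·m⁻²·m³ = kg·m²·s⁻²
  (B) [kg·s⁻³] / [s⁻¹] = kg·s⁻²
  (C) N·s = kg·m·s⁻²·s = kg·m·s⁻¹
  (D) m·s⁻²
  (E) [kg·m·s⁻³·A⁻¹] · [s·A] = kg·m·s⁻²  ← same
Only (E) matches kg·m·s⁻².

(E)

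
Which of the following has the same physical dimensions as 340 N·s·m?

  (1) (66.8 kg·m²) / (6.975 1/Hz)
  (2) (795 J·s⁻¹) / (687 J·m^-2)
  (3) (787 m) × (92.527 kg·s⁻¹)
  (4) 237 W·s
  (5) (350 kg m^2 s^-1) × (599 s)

Reference: N·m·s = kg·m·s⁻²·m·s = kg·m²·s⁻¹.
Each option:
  (1) [kg·m²] / [s] = kg·m²·s⁻¹  ← same
  (2) [kg·m²·s⁻³] / [kg·s⁻²] = m²·s⁻¹
  (3) [m] · [kg·s⁻¹] = kg·m·s⁻¹
  (4) W·s = J·s⁻¹·s = kg·m²·s⁻²
  (5) [kg·m²·s⁻¹] · [s] = kg·m²
Only (1) matches kg·m²·s⁻¹.

(1)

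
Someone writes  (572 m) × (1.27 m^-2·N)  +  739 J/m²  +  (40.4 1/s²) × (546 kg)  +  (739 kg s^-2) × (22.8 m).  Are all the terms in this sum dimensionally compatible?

Expand each in SI base units:
  (572 m) × (1.27 m^-2·N):  [m] · [kg·m⁻¹·s⁻²] = kg·s⁻²
  739 J/m²:  J·m⁻² = N·m·m⁻² = kg·s⁻²
  (40.4 1/s²) × (546 kg):  [s⁻²] · [kg] = kg·s⁻²
  (739 kg s^-2) × (22.8 m):  [kg·s⁻²] · [m] = kg·m·s⁻²
The terms do not share a single dimension (kg·m·s⁻² vs kg·s⁻²).

No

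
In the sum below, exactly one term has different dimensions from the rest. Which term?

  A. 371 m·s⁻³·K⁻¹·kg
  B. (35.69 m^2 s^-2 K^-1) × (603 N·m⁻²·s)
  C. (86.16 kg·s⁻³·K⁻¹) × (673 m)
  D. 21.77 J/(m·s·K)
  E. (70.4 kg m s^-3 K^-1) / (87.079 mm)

E.

Work out the base dimensions of each:
  A. kg·m·s⁻³·K⁻¹
  B. [m²·s⁻²·K⁻¹] · [kg·m⁻¹·s⁻¹] = kg·m·s⁻³·K⁻¹
  C. [kg·s⁻³·K⁻¹] · [m] = kg·m·s⁻³·K⁻¹
  D. J·s⁻¹·m⁻¹·K⁻¹ = N·m·s⁻¹·m⁻¹·K⁻¹ = kg·m·s⁻³·K⁻¹
  E. [kg·m·s⁻³·K⁻¹] / [m] = kg·s⁻³·K⁻¹
All reduce to kg·m·s⁻³·K⁻¹ except E., which is kg·s⁻³·K⁻¹.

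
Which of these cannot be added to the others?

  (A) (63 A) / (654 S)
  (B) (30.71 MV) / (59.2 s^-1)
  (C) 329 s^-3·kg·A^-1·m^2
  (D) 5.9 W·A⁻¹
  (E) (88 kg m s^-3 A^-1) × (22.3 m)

(B)

Expand each in SI base units:
  (A) [A] / [kg⁻¹·m⁻²·s³·A²] = kg·m²·s⁻³·A⁻¹
  (B) [kg·m²·s⁻³·A⁻¹] / [s⁻¹] = kg·m²·s⁻²·A⁻¹
  (C) kg·m²·s⁻³·A⁻¹
  (D) W·A⁻¹ = J·s⁻¹·A⁻¹ = kg·m²·s⁻³·A⁻¹
  (E) [kg·m·s⁻³·A⁻¹] · [m] = kg·m²·s⁻³·A⁻¹
All reduce to kg·m²·s⁻³·A⁻¹ except (B), which is kg·m²·s⁻²·A⁻¹.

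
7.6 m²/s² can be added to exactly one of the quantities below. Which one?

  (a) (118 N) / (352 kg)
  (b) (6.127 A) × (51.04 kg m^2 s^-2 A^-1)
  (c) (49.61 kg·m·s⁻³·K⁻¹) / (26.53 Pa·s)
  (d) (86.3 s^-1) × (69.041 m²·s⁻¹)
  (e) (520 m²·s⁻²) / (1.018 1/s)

Reference: m²·s⁻².
Each option:
  (a) [kg·m·s⁻²] / [kg] = m·s⁻²
  (b) [A] · [kg·m²·s⁻²·A⁻¹] = kg·m²·s⁻²
  (c) [kg·m·s⁻³·K⁻¹] / [kg·m⁻¹·s⁻¹] = m²·s⁻²·K⁻¹
  (d) [s⁻¹] · [m²·s⁻¹] = m²·s⁻²  ← same
  (e) [m²·s⁻²] / [s⁻¹] = m²·s⁻¹
Only (d) matches m²·s⁻².

(d)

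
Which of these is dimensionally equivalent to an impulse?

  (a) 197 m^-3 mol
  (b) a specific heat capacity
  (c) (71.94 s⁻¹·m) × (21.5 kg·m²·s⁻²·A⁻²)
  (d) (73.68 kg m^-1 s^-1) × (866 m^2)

(d)

Reference: [impulse] = kg·m·s⁻¹.
Each option:
  (a) m⁻³·mol
  (b) [specific heat capacity] = m²·s⁻²·K⁻¹
  (c) [m·s⁻¹] · [kg·m²·s⁻²·A⁻²] = kg·m³·s⁻³·A⁻²
  (d) [kg·m⁻¹·s⁻¹] · [m²] = kg·m·s⁻¹  ← same
Only (d) matches kg·m·s⁻¹.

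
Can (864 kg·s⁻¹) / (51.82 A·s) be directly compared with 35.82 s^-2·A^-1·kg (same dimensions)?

Dimensions:
  (864 kg·s⁻¹) / (51.82 A·s):  [kg·s⁻¹] / [s·A] = kg·s⁻²·A⁻¹
  35.82 s^-2·A^-1·kg:  kg·s⁻²·A⁻¹
Both are kg·s⁻²·A⁻¹, so they have the same dimensions and can be added.

Yes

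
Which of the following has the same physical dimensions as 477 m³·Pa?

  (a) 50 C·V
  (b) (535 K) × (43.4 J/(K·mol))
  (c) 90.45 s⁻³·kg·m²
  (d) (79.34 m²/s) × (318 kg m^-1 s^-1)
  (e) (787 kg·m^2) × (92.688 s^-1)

Reference: Pa·m³ = N·m⁻²·m³ = kg·m²·s⁻².
Each option:
  (a) C·V = s·A·J·C⁻¹ = kg·m²·s⁻²  ← same
  (b) [K] · [kg·m²·s⁻²·K⁻¹·mol⁻¹] = kg·m²·s⁻²·mol⁻¹
  (c) kg·m²·s⁻³
  (d) [m²·s⁻¹] · [kg·m⁻¹·s⁻¹] = kg·m·s⁻²
  (e) [kg·m²] · [s⁻¹] = kg·m²·s⁻¹
Only (a) matches kg·m²·s⁻².

(a)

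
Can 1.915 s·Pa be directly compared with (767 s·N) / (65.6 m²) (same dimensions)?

In SI base units:
  1.915 s·Pa:  Pa·s = N·m⁻²·s = kg·m⁻¹·s⁻¹
  (767 s·N) / (65.6 m²):  [kg·m·s⁻¹] / [m²] = kg·m⁻¹·s⁻¹
Both are kg·m⁻¹·s⁻¹, so they have the same dimensions and can be added.

Yes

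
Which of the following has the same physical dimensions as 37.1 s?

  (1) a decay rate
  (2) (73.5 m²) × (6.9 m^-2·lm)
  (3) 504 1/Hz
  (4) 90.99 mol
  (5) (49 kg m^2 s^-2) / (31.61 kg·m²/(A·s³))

Reference: s.
Each option:
  (1) [decay rate] = s⁻¹
  (2) [m²] · [m⁻²·cd] = cd
  (3) Hz⁻¹ = (s⁻¹)⁻¹ = s  ← same
  (4) mol
  (5) [kg·m²·s⁻²] / [kg·m²·s⁻³·A⁻¹] = s·A
Only (3) matches s.

(3)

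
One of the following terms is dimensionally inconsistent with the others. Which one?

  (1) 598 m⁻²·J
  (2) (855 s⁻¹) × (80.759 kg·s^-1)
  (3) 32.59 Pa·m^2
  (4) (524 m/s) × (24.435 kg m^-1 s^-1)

In SI base units:
  (1) J·m⁻² = N·m·m⁻² = kg·s⁻²
  (2) [s⁻¹] · [kg·s⁻¹] = kg·s⁻²
  (3) Pa·m² = N·m⁻²·m² = kg·m·s⁻²
  (4) [m·s⁻¹] · [kg·m⁻¹·s⁻¹] = kg·s⁻²
All reduce to kg·s⁻² except (3), which is kg·m·s⁻².

(3)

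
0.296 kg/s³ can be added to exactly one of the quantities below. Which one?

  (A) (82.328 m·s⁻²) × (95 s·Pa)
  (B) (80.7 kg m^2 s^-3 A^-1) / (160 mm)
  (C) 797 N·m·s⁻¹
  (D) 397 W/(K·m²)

(A)

Reference: kg·s⁻³.
Each option:
  (A) [m·s⁻²] · [kg·m⁻¹·s⁻¹] = kg·s⁻³  ← same
  (B) [kg·m²·s⁻³·A⁻¹] / [m] = kg·m·s⁻³·A⁻¹
  (C) N·m·s⁻¹ = kg·m·s⁻²·m·s⁻¹ = kg·m²·s⁻³
  (D) W·m⁻²·K⁻¹ = J·s⁻¹·m⁻²·K⁻¹ = kg·s⁻³·K⁻¹
Only (A) matches kg·s⁻³.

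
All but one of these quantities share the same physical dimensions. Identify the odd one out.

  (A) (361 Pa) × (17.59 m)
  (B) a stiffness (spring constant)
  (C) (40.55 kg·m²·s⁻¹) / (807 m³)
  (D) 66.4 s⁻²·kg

(C)

Dimensions:
  (A) [kg·m⁻¹·s⁻²] · [m] = kg·s⁻²
  (B) [stiffness (spring constant)] = kg·s⁻²
  (C) [kg·m²·s⁻¹] / [m³] = kg·m⁻¹·s⁻¹
  (D) kg·s⁻²
All reduce to kg·s⁻² except (C), which is kg·m⁻¹·s⁻¹.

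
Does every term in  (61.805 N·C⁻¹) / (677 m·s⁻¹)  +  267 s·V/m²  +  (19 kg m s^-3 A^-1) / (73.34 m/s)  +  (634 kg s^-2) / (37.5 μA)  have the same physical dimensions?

Yes

In SI base units:
  (61.805 N·C⁻¹) / (677 m·s⁻¹):  [kg·m·s⁻³·A⁻¹] / [m·s⁻¹] = kg·s⁻²·A⁻¹
  267 s·V/m²:  V·s·m⁻² = J·C⁻¹·s·m⁻² = kg·s⁻²·A⁻¹
  (19 kg m s^-3 A^-1) / (73.34 m/s):  [kg·m·s⁻³·A⁻¹] / [m·s⁻¹] = kg·s⁻²·A⁻¹
  (634 kg s^-2) / (37.5 μA):  [kg·s⁻²] / [A] = kg·s⁻²·A⁻¹
Every term reduces to kg·s⁻²·A⁻¹.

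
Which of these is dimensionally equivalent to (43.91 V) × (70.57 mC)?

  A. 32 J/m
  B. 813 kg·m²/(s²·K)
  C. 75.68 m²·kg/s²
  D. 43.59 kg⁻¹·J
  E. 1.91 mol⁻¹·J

Reference: [kg·m²·s⁻³·A⁻¹] · [s·A] = kg·m²·s⁻².
Each option:
  A. J·m⁻¹ = N·m·m⁻¹ = kg·m·s⁻²
  B. kg·m²·s⁻²·K⁻¹
  C. kg·m²·s⁻²  ← same
  D. J·kg⁻¹ = N·m·kg⁻¹ = m²·s⁻²
  E. J·mol⁻¹ = N·m·mol⁻¹ = kg·m²·s⁻²·mol⁻¹
Only C. matches kg·m²·s⁻².

C.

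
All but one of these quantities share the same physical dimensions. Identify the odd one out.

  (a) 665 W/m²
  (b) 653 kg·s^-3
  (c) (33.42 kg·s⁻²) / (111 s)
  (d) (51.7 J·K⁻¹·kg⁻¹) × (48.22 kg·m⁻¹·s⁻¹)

Reduce each to base SI dimensions:
  (a) W·m⁻² = J·s⁻¹·m⁻² = kg·s⁻³
  (b) kg·s⁻³
  (c) [kg·s⁻²] / [s] = kg·s⁻³
  (d) [m²·s⁻²·K⁻¹] · [kg·m⁻¹·s⁻¹] = kg·m·s⁻³·K⁻¹
All reduce to kg·s⁻³ except (d), which is kg·m·s⁻³·K⁻¹.

(d)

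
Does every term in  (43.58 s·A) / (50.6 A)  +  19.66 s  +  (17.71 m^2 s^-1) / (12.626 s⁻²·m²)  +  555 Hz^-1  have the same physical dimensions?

Dimensions:
  (43.58 s·A) / (50.6 A):  [s·A] / [A] = s
  19.66 s:  s
  (17.71 m^2 s^-1) / (12.626 s⁻²·m²):  [m²·s⁻¹] / [m²·s⁻²] = s
  555 Hz^-1:  Hz⁻¹ = (s⁻¹)⁻¹ = s
Every term reduces to s.

Yes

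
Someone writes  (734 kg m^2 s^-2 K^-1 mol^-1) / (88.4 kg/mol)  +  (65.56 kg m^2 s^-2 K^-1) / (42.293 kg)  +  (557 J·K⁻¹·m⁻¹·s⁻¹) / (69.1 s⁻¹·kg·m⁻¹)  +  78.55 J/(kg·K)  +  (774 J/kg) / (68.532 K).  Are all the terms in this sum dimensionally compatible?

Yes

Dimensions:
  (734 kg m^2 s^-2 K^-1 mol^-1) / (88.4 kg/mol):  [kg·m²·s⁻²·K⁻¹·mol⁻¹] / [kg·mol⁻¹] = m²·s⁻²·K⁻¹
  (65.56 kg m^2 s^-2 K^-1) / (42.293 kg):  [kg·m²·s⁻²·K⁻¹] / [kg] = m²·s⁻²·K⁻¹
  (557 J·K⁻¹·m⁻¹·s⁻¹) / (69.1 s⁻¹·kg·m⁻¹):  [kg·m·s⁻³·K⁻¹] / [kg·m⁻¹·s⁻¹] = m²·s⁻²·K⁻¹
  78.55 J/(kg·K):  J·kg⁻¹·K⁻¹ = N·m·kg⁻¹·K⁻¹ = m²·s⁻²·K⁻¹
  (774 J/kg) / (68.532 K):  [m²·s⁻²] / [K] = m²·s⁻²·K⁻¹
Every term reduces to m²·s⁻²·K⁻¹.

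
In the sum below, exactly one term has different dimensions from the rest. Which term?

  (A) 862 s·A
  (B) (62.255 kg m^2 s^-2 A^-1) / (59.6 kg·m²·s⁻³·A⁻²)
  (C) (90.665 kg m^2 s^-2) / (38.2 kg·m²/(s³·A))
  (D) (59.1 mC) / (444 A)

(D)

Reduce each to base SI dimensions:
  (A) A·s = s·A
  (B) [kg·m²·s⁻²·A⁻¹] / [kg·m²·s⁻³·A⁻²] = s·A
  (C) [kg·m²·s⁻²] / [kg·m²·s⁻³·A⁻¹] = s·A
  (D) [s·A] / [A] = s
All reduce to s·A except (D), which is s.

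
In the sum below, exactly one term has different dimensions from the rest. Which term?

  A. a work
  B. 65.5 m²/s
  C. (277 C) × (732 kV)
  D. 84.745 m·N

B.

In SI base units:
  A. [work] = kg·m²·s⁻²
  B. m²·s⁻¹
  C. [s·A] · [kg·m²·s⁻³·A⁻¹] = kg·m²·s⁻²
  D. N·m = kg·m·s⁻²·m = kg·m²·s⁻²
All reduce to kg·m²·s⁻² except B., which is m²·s⁻¹.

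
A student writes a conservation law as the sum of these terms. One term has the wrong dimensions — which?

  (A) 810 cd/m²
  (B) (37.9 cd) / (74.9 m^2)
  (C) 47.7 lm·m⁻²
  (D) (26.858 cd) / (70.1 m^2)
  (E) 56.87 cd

Expand each in SI base units:
  (A) cd·m⁻² = m⁻²·cd
  (B) [cd] / [m²] = m⁻²·cd
  (C) lm·m⁻² = cd·m⁻² = m⁻²·cd
  (D) [cd] / [m²] = m⁻²·cd
  (E) cd
All reduce to m⁻²·cd except (E), which is cd.

(E)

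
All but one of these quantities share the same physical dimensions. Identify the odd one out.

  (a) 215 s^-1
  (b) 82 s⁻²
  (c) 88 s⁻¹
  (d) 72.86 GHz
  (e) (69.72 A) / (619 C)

(b)

In SI base units:
  (a) s⁻¹
  (b) s⁻²
  (c) s⁻¹
  (d) Hz = s⁻¹
  (e) [A] / [s·A] = s⁻¹
All reduce to s⁻¹ except (b), which is s⁻².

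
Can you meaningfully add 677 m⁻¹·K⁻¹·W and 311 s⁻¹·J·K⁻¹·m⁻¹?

Yes

Reduce each to base SI dimensions:
  677 m⁻¹·K⁻¹·W:  W·m⁻¹·K⁻¹ = J·s⁻¹·m⁻¹·K⁻¹ = kg·m·s⁻³·K⁻¹
  311 s⁻¹·J·K⁻¹·m⁻¹:  J·s⁻¹·m⁻¹·K⁻¹ = N·m·s⁻¹·m⁻¹·K⁻¹ = kg·m·s⁻³·K⁻¹
Both are kg·m·s⁻³·K⁻¹, so they have the same dimensions and can be added.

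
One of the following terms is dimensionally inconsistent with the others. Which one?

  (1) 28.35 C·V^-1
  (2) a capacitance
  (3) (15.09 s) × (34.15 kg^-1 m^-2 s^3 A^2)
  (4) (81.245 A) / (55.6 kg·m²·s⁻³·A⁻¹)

Expand each in SI base units:
  (1) C·V⁻¹ = s·A·(J·C⁻¹)⁻¹ = kg⁻¹·m⁻²·s⁴·A²
  (2) [capacitance] = kg⁻¹·m⁻²·s⁴·A²
  (3) [s] · [kg⁻¹·m⁻²·s³·A²] = kg⁻¹·m⁻²·s⁴·A²
  (4) [A] / [kg·m²·s⁻³·A⁻¹] = kg⁻¹·m⁻²·s³·A²
All reduce to kg⁻¹·m⁻²·s⁴·A² except (4), which is kg⁻¹·m⁻²·s³·A².

(4)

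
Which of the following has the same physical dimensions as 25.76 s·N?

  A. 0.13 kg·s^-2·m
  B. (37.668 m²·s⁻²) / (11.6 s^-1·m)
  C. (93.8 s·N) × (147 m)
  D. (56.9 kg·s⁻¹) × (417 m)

D.

Reference: N·s = kg·m·s⁻²·s = kg·m·s⁻¹.
Each option:
  A. kg·m·s⁻²
  B. [m²·s⁻²] / [m·s⁻¹] = m·s⁻¹
  C. [kg·m·s⁻¹] · [m] = kg·m²·s⁻¹
  D. [kg·s⁻¹] · [m] = kg·m·s⁻¹  ← same
Only D. matches kg·m·s⁻¹.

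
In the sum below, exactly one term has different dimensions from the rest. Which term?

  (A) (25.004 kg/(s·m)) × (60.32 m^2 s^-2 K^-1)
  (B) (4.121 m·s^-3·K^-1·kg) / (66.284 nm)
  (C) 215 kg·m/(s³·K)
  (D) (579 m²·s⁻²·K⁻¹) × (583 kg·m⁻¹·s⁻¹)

(B)

In SI base units:
  (A) [kg·m⁻¹·s⁻¹] · [m²·s⁻²·K⁻¹] = kg·m·s⁻³·K⁻¹
  (B) [kg·m·s⁻³·K⁻¹] / [m] = kg·s⁻³·K⁻¹
  (C) kg·m·s⁻³·K⁻¹
  (D) [m²·s⁻²·K⁻¹] · [kg·m⁻¹·s⁻¹] = kg·m·s⁻³·K⁻¹
All reduce to kg·m·s⁻³·K⁻¹ except (B), which is kg·s⁻³·K⁻¹.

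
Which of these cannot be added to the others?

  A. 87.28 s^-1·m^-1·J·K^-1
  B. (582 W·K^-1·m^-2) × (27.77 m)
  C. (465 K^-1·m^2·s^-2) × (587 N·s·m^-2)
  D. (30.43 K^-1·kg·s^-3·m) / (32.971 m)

D.

Expand each in SI base units:
  A. J·s⁻¹·m⁻¹·K⁻¹ = N·m·s⁻¹·m⁻¹·K⁻¹ = kg·m·s⁻³·K⁻¹
  B. [kg·s⁻³·K⁻¹] · [m] = kg·m·s⁻³·K⁻¹
  C. [m²·s⁻²·K⁻¹] · [kg·m⁻¹·s⁻¹] = kg·m·s⁻³·K⁻¹
  D. [kg·m·s⁻³·K⁻¹] / [m] = kg·s⁻³·K⁻¹
All reduce to kg·m·s⁻³·K⁻¹ except D., which is kg·s⁻³·K⁻¹.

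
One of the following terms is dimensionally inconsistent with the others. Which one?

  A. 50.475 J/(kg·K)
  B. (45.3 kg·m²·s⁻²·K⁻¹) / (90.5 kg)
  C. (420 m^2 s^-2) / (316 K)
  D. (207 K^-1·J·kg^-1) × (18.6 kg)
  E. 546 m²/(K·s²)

Reduce each to base SI dimensions:
  A. J·kg⁻¹·K⁻¹ = N·m·kg⁻¹·K⁻¹ = m²·s⁻²·K⁻¹
  B. [kg·m²·s⁻²·K⁻¹] / [kg] = m²·s⁻²·K⁻¹
  C. [m²·s⁻²] / [K] = m²·s⁻²·K⁻¹
  D. [m²·s⁻²·K⁻¹] · [kg] = kg·m²·s⁻²·K⁻¹
  E. m²·s⁻²·K⁻¹
All reduce to m²·s⁻²·K⁻¹ except D., which is kg·m²·s⁻²·K⁻¹.

D.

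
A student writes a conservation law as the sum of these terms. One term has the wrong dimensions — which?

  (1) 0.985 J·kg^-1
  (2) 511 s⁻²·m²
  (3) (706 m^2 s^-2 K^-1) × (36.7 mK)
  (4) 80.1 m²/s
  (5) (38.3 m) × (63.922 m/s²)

(4)

Reduce each to base SI dimensions:
  (1) J·kg⁻¹ = N·m·kg⁻¹ = m²·s⁻²
  (2) m²·s⁻²
  (3) [m²·s⁻²·K⁻¹] · [K] = m²·s⁻²
  (4) m²·s⁻¹
  (5) [m] · [m·s⁻²] = m²·s⁻²
All reduce to m²·s⁻² except (4), which is m²·s⁻¹.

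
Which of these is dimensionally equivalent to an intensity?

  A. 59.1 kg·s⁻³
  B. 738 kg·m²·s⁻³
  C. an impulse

A.

Reference: [intensity] = kg·s⁻³.
Each option:
  A. kg·s⁻³  ← same
  B. kg·m²·s⁻³
  C. [impulse] = kg·m·s⁻¹
Only A. matches kg·s⁻³.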